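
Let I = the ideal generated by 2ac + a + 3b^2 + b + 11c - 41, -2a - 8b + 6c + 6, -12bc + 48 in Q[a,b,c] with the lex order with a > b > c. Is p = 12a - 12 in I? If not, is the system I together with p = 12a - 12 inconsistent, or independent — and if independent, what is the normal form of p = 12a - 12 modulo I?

12a - 12 is independent of I; its normal form modulo I is 24c^3 + 80c^2 - 244c - 24.

First compute the reduced Gröbner basis of I by Buchberger's algorithm.
f_1 = 2ac + a + 3b^2 + b + 11c - 41, LT = ac.
f_2 = -2a - 8b + 6c + 6, LT = a.
f_3 = -12bc + 48, LT = bc.

S(f_1,f_2): lcm = ac. S = 1/2a + 3/2b^2 - 4bc + 1/2b + 3c^2 + 17/2c - 41/2.
  leading term a: subtract (-1/4)·f_2 from 1/2a + 3/2b^2 - 4bc + 1/2b + 3c^2 + 17/2c - 41/2 → 3/2b^2 - 4bc - 3/2b + 3c^2 + 10c - 19
  leading term b^2: no divisor's leading term divides it; move 3/2b^2 to the remainder.
  leading term bc: subtract (1/3)·f_3 from -4bc - 3/2b + 3c^2 + 10c - 19 → -3/2b + 3c^2 + 10c - 35
  leading term b: no divisor's leading term divides it; move -3/2b to the remainder.
  leading term c^2: no divisor's leading term divides it; move 3c^2 to the remainder.
  leading term c: no divisor's leading term divides it; move 10c to the remainder.
  leading term 1: no divisor's leading term divides it; move -35 to the remainder.
  remainder 3/2b^2 - 3/2b + 3c^2 + 10c - 35 ≠ 0; add h_4 = 3/2b^2 - 3/2b + 3c^2 + 10c - 35 to the basis.

S(f_3,h_4): lcm = b^2c. S = bc - 4b - 2c^3 - 20/3c^2 + 70/3c.
  leading term bc: subtract (-1/12)·f_3 from bc - 4b - 2c^3 - 20/3c^2 + 70/3c → -4b - 2c^3 - 20/3c^2 + 70/3c + 4
  leading term b: no divisor's leading term divides it; move -4b to the remainder.
  leading term c^3: no divisor's leading term divides it; move -2c^3 to the remainder.
  leading term c^2: no divisor's leading term divides it; move -20/3c^2 to the remainder.
  leading term c: no divisor's leading term divides it; move 70/3c to the remainder.
  leading term 1: no divisor's leading term divides it; move 4 to the remainder.
  remainder -4b - 2c^3 - 20/3c^2 + 70/3c + 4 ≠ 0; add h_5 = -4b - 2c^3 - 20/3c^2 + 70/3c + 4 to the basis.

S(f_3,h_5): lcm = bc. S = -1/2c^4 - 5/3c^3 + 35/6c^2 + c - 4.
  leading term c^4: no divisor's leading term divides it; move -1/2c^4 to the remainder.
  leading term c^3: no divisor's leading term divides it; move -5/3c^3 to the remainder.
  leading term c^2: no divisor's leading term divides it; move 35/6c^2 to the remainder.
  leading term c: no divisor's leading term divides it; move c to the remainder.
  leading term 1: no divisor's leading term divides it; move -4 to the remainder.
  remainder -1/2c^4 - 5/3c^3 + 35/6c^2 + c - 4 ≠ 0; add h_6 = -1/2c^4 - 5/3c^3 + 35/6c^2 + c - 4 to the basis.

The other S-polynomials (S(f_1,f_3), S(f_2,f_3), S(f_1,h_4), S(f_2,h_4), S(f_1,h_5), S(f_2,h_5), S(h_4,h_5), S(f_1,h_6), S(f_2,h_6), S(f_3,h_6), S(h_4,h_6), S(h_5,h_6)) all reduce to 0 modulo the current basis, so we have a Gröbner basis.
Inter-reduce: drop elements whose leading term is divisible by another's, tail-reduce, and make monic.
Reduced Gröbner basis: {a - 2c^3 - 20/3c^2 + 61/3c + 1, b + 1/2c^3 + 5/3c^2 - 35/6c - 1, c^4 + 10/3c^3 - 35/3c^2 - 2c + 8}.
Label its elements g_1 = a - 2c^3 - 20/3c^2 + 61/3c + 1, g_2 = b + 1/2c^3 + 5/3c^2 - 35/6c - 1, g_3 = c^4 + 10/3c^3 - 35/3c^2 - 2c + 8.

Reduce p = 12a - 12 modulo G:
  leading term a: subtract (12)·g_1 from 12a - 12 → 24c^3 + 80c^2 - 244c - 24
  leading term c^3: no divisor's leading term divides it; move 24c^3 to the remainder.
  leading term c^2: no divisor's leading term divides it; move 80c^2 to the remainder.
  leading term c: no divisor's leading term divides it; move -244c to the remainder.
  leading term 1: no divisor's leading term divides it; move -24 to the remainder.
  normal form = 24c^3 + 80c^2 - 244c - 24.
The normal form is nonzero, so p ∉ I. Since p minus its normal form lies in I, I + (p) = I + (r) where r = 24c^3 + 80c^2 - 244c - 24; decide whether this ideal is the whole ring.
Run Buchberger on G together with r (pairs among the g_i already reduce to 0 since G is a Gröbner basis):
g_1 = a - 2c^3 - 20/3c^2 + 61/3c + 1, LT = a.
g_2 = b + 1/2c^3 + 5/3c^2 - 35/6c - 1, LT = b.
g_3 = c^4 + 10/3c^3 - 35/3c^2 - 2c + 8, LT = c^4.
r = 24c^3 + 80c^2 - 244c - 24, LT = c^3.

S(g_3,r): lcm = c^4. S = -3/2c^2 - c + 8.
  leading term c^2: no divisor's leading term divides it; move -3/2c^2 to the remainder.
  leading term c: no divisor's leading term divides it; move -c to the remainder.
  leading term 1: no divisor's leading term divides it; move 8 to the remainder.
  remainder -3/2c^2 - c + 8 ≠ 0; add m_5 = -3/2c^2 - c + 8 to the basis.

S(g_3,m_5): lcm = c^4. S = 8/3c^3 - 19/3c^2 - 2c + 8.
  leading term c^3: subtract (1/9)·r from 8/3c^3 - 19/3c^2 - 2c + 8 → -137/9c^2 + 226/9c + 32/3
  leading term c^2: subtract (274/27)·m_5 from -137/9c^2 + 226/9c + 32/3 → 952/27c - 1904/27
  leading term c: no divisor's leading term divides it; move 952/27c to the remainder.
  leading term 1: no divisor's leading term divides it; move -1904/27 to the remainder.
  remainder 952/27c - 1904/27 ≠ 0; add m_6 = 952/27c - 1904/27 to the basis.

The other S-polynomials (S(g_1,g_2), S(g_1,g_3), S(g_1,r), S(g_2,g_3), S(g_2,r), S(g_1,m_5), S(g_2,m_5), S(r,m_5), S(g_1,m_6), S(g_2,m_6), S(g_3,m_6), S(r,m_6), S(m_5,m_6)) all reduce to 0 modulo the current basis, so we have a Gröbner basis.
Inter-reduce: drop elements whose leading term is divisible by another's, tail-reduce, and make monic.
Reduced Gröbner basis: {a - 1, b - 2, c - 2}.
The reduced Gröbner basis of I + (p) is {a - 1, b - 2, c - 2} ≠ {1}, a proper ideal, so the enlarged system stays consistent: p is independent of I, with normal form 24c^3 + 80c^2 - 244c - 24.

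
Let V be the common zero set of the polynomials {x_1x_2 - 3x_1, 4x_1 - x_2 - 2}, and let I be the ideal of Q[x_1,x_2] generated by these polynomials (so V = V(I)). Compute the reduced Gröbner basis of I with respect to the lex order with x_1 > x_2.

f_1 = x_1x_2 - 3x_1, LT = x_1x_2.
f_2 = 4x_1 - x_2 - 2, LT = x_1.

S(f_1,f_2): lcm = x_1x_2. S = -3x_1 + \tfrac{1}{4}x_2^{2} + \tfrac{1}{2}x_2.
  reduce S modulo (f_1, f_2):
  remainder \tfrac{1}{4}x_2^{2} - \tfrac{1}{4}x_2 - \tfrac{3}{2} ≠ 0; add g_3 = \tfrac{1}{4}x_2^{2} - \tfrac{1}{4}x_2 - \tfrac{3}{2} to the basis.

The other S-polynomials (S(f_1,g_3), S(f_2,g_3)) all reduce to 0 modulo the current basis, so we have a Gröbner basis.
Inter-reduce: drop elements whose leading term is divisible by another's, tail-reduce, and make monic.

G = {x_1 - \tfrac{1}{4}x_2 - \tfrac{1}{2}, x_2^{2} - x_2 - 6}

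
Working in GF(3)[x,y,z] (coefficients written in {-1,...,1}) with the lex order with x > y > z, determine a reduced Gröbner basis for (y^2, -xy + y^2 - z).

f_1 = y^2, LT = y^2.
f_2 = -xy + y^2 - z, LT = xy.

S(f_1,f_2): lcm = xy^2. S = y^3 - yz.
  leading term y^3: subtract (y)·f_1 from y^3 - yz → -yz
  leading term yz: no divisor's leading term divides it; move -yz to the remainder.
  remainder -yz ≠ 0; add g_3 = -yz to the basis.

S(f_2,g_3): lcm = xyz. S = -y^2z + z^2.
  leading term y^2z: subtract (-z)·f_1 from -y^2z + z^2 → z^2
  leading term z^2: no divisor's leading term divides it; move z^2 to the remainder.
  remainder z^2 ≠ 0; add g_4 = z^2 to the basis.

The other S-polynomials (S(f_1,g_3), S(f_1,g_4), S(f_2,g_4), S(g_3,g_4)) all reduce to 0 modulo the current basis, so we have a Gröbner basis.

G = {xy + z, y^2, yz, z^2}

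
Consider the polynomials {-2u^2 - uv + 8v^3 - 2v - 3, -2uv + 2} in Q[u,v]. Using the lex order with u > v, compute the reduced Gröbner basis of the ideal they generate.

This is the nonlinear analogue of row-reducing a linear system.

f_1 = -2u^2 - uv + 8v^3 - 2v - 3, LT = u^2.
f_2 = -2uv + 2, LT = uv.

S(f_1,f_2): lcm = u^2v. S = 1/2uv^2 + u - 4v^4 + v^2 + 3/2v.
  reduce S modulo (f_1, f_2):
  remainder u - 4v^4 + v^2 + 2v ≠ 0; add g_3 = u - 4v^4 + v^2 + 2v to the basis.

S(f_2,g_3): lcm = uv. S = 4v^5 - v^3 - 2v^2 - 1.
  reduce S modulo (f_1, f_2, g_3):
  remainder 4v^5 - v^3 - 2v^2 - 1 ≠ 0; add g_4 = 4v^5 - v^3 - 2v^2 - 1 to the basis.

The other S-polynomials (S(f_1,g_3), S(f_1,g_4), S(f_2,g_4), S(g_3,g_4)) all reduce to 0 modulo the current basis, so we have a Gröbner basis.
Inter-reduce: drop elements whose leading term is divisible by another's, tail-reduce, and make monic.

G = {u - 4v^4 + v^2 + 2v, v^5 - 1/4v^3 - 1/2v^2 - 1/4}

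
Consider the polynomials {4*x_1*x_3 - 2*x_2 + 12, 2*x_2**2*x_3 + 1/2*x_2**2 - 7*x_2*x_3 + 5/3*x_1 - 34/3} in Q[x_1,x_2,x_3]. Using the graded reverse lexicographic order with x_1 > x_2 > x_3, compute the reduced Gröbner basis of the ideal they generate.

G = {x_1*x_2**2 + 2*x_2**3 + 10/3*x_1**2 - 19*x_2**2 - 68/3*x_1 + 42*x_2, x_2**2*x_3 + 1/4*x_2**2 - 7/2*x_2*x_3 + 5/6*x_1 - 17/3, x_1*x_3 - 1/2*x_2 + 3}

f_1 = 4*x_1*x_3 - 2*x_2 + 12, LT = x_1*x_3.
f_2 = 2*x_2**2*x_3 + 1/2*x_2**2 - 7*x_2*x_3 + 5/3*x_1 - 34/3, LT = x_2**2*x_3.

S(f_1,f_2): lcm = x_1*x_2**2*x_3. S = -1/4*x_1*x_2**2 - 1/2*x_2**3 + 7/2*x_1*x_2*x_3 - 5/6*x_1**2 + 3*x_2**2 + 17/3*x_1.
  leading term x_1*x_2**2: no divisor's leading term divides it; move -1/4*x_1*x_2**2 to the remainder.
  leading term x_2**3: no divisor's leading term divides it; move -1/2*x_2**3 to the remainder.
  leading term x_1*x_2*x_3: subtract (7/8*x_2)·f_1 from 7/2*x_1*x_2*x_3 - 5/6*x_1**2 + 3*x_2**2 + 17/3*x_1 → -5/6*x_1**2 + 19/4*x_2**2 + 17/3*x_1 - 21/2*x_2
  leading term x_1**2: no divisor's leading term divides it; move -5/6*x_1**2 to the remainder.
  leading term x_2**2: no divisor's leading term divides it; move 19/4*x_2**2 to the remainder.
  leading term x_1: no divisor's leading term divides it; move 17/3*x_1 to the remainder.
  leading term x_2: no divisor's leading term divides it; move -21/2*x_2 to the remainder.
  remainder -1/4*x_1*x_2**2 - 1/2*x_2**3 - 5/6*x_1**2 + 19/4*x_2**2 + 17/3*x_1 - 21/2*x_2 ≠ 0; add g_3 = -1/4*x_1*x_2**2 - 1/2*x_2**3 - 5/6*x_1**2 + 19/4*x_2**2 + 17/3*x_1 - 21/2*x_2 to the basis.

The other S-polynomials (S(f_1,g_3), S(f_2,g_3)) all reduce to 0 modulo the current basis, so we have a Gröbner basis.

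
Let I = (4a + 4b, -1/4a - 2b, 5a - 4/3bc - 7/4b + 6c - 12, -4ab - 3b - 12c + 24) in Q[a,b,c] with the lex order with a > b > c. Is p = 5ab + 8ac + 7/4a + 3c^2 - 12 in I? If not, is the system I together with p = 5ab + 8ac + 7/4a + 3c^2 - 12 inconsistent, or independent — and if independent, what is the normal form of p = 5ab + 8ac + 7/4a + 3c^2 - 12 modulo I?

First compute the reduced Gröbner basis of I by Buchberger's algorithm.
f_1 = 4a + 4b, LT = a.
f_2 = -1/4a - 2b, LT = a.
f_3 = 5a - 4/3bc - 7/4b + 6c - 12, LT = a.
f_4 = -4ab - 3b - 12c + 24, LT = ab.

S(f_1,f_2): lcm = a. S = -7b.
  leading term b: no divisor's leading term divides it; move -7b to the remainder.
  remainder -7b ≠ 0; add h_5 = -7b to the basis.

S(f_1,f_3): lcm = a. S = 4/15bc + 27/20b - 6/5c + 12/5.
  leading term bc: subtract (-4/105c)·h_5 from 4/15bc + 27/20b - 6/5c + 12/5 → 27/20b - 6/5c + 12/5
  leading term b: subtract (-27/140)·h_5 from 27/20b - 6/5c + 12/5 → -6/5c + 12/5
  leading term c: no divisor's leading term divides it; move -6/5c to the remainder.
  leading term 1: no divisor's leading term divides it; move 12/5 to the remainder.
  remainder -6/5c + 12/5 ≠ 0; add h_6 = -6/5c + 12/5 to the basis.

The other S-polynomials (S(f_1,f_4), S(f_2,f_3), S(f_2,f_4), S(f_3,f_4), S(f_1,h_5), S(f_2,h_5), S(f_3,h_5), S(f_4,h_5), S(f_1,h_6), S(f_2,h_6), S(f_3,h_6), S(f_4,h_6), S(h_5,h_6)) all reduce to 0 modulo the current basis, so we have a Gröbner basis.
Inter-reduce: drop elements whose leading term is divisible by another's, tail-reduce, and make monic.
Reduced Gröbner basis: {a, b, c - 2}.
Label its elements g_1 = a, g_2 = b, g_3 = c - 2.

Reduce p = 5ab + 8ac + 7/4a + 3c^2 - 12 modulo G:
  leading term ab: subtract (5b)·g_1 from 5ab + 8ac + 7/4a + 3c^2 - 12 → 8ac + 7/4a + 3c^2 - 12
  leading term ac: subtract (8c)·g_1 from 8ac + 7/4a + 3c^2 - 12 → 7/4a + 3c^2 - 12
  leading term a: subtract (7/4)·g_1 from 7/4a + 3c^2 - 12 → 3c^2 - 12
  leading term c^2: subtract (3c)·g_3 from 3c^2 - 12 → 6c - 12
  leading term c: subtract (6)·g_3 from 6c - 12 → 0
  normal form = 0.
Since the normal form is 0, p ∈ I.

5ab + 8ac + 7/4a + 3c^2 - 12 lies in I (it reduces to 0).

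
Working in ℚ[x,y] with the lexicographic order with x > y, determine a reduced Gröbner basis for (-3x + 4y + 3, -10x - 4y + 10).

G = {x - 1, y}

Buchberger's algorithm terminates because the ascending chain of leading-term ideals stabilizes.

f_1 = -3x + 4y + 3, LT = x.
f_2 = -10x - 4y + 10, LT = x.

S(f_1,f_2): lcm = x. S = -26/15y.
  leading term y: no divisor's leading term divides it; move -26/15y to the remainder.
  remainder -26/15y ≠ 0; add g_3 = -26/15y to the basis.

The other S-polynomials (S(f_1,g_3), S(f_2,g_3)) all reduce to 0 modulo the current basis, so we have a Gröbner basis.
Inter-reduce: drop elements whose leading term is divisible by another's, tail-reduce, and make monic.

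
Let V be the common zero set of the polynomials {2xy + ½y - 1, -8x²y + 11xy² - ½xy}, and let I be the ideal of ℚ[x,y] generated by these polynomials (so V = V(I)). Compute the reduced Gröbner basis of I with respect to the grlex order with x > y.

G = {x² + 1/16x + 11/32y - 11/16, xy + ¼y - ½, y² + 16/11x - 41/22y - 3/11}

f_1 = 2xy + ½y - 1, LT = xy.
f_2 = -8x²y + 11xy² - ½xy, LT = x²y.

S(f_1,f_2): lcm = x²y. S = 11/8xy² + 3/16xy - ½x.
  leading term xy²: subtract (11/16y)·f_1 from 11/8xy² + 3/16xy - ½x → 3/16xy - 11/32y² - ½x + 11/16y
  leading term xy: subtract (3/32)·f_1 from 3/16xy - 11/32y² - ½x + 11/16y → -11/32y² - ½x + 41/64y + 3/32
  leading term y²: no divisor's leading term divides it; move -11/32y² to the remainder.
  leading term x: no divisor's leading term divides it; move -½x to the remainder.
  leading term y: no divisor's leading term divides it; move 41/64y to the remainder.
  leading term 1: no divisor's leading term divides it; move 3/32 to the remainder.
  remainder -11/32y² - ½x + 41/64y + 3/32 ≠ 0; add g_3 = -11/32y² - ½x + 41/64y + 3/32 to the basis.

S(f_1,g_3): lcm = xy². S = -16/11x² + 41/22xy + ¼y² + 3/11x - ½y.
  leading term x²: no divisor's leading term divides it; move -16/11x² to the remainder.
  leading term xy: subtract (41/44)·f_1 from 41/22xy + ¼y² + 3/11x - ½y → ¼y² + 3/11x - 85/88y + 41/44
  leading term y²: subtract (-8/11)·g_3 from ¼y² + 3/11x - 85/88y + 41/44 → -1/11x - ½y + 1
  leading term x: no divisor's leading term divides it; move -1/11x to the remainder.
  leading term y: no divisor's leading term divides it; move -½y to the remainder.
  leading term 1: no divisor's leading term divides it; move 1 to the remainder.
  remainder -16/11x² - 1/11x - ½y + 1 ≠ 0; add g_4 = -16/11x² - 1/11x - ½y + 1 to the basis.

The other S-polynomials (S(f_2,g_3), S(f_1,g_4), S(f_2,g_4), S(g_3,g_4)) all reduce to 0 modulo the current basis, so we have a Gröbner basis.
Inter-reduce: drop elements whose leading term is divisible by another's, tail-reduce, and make monic.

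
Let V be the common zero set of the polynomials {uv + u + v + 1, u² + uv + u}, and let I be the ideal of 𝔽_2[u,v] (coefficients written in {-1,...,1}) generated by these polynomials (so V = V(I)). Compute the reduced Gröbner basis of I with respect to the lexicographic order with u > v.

f_1 = uv + u + v + 1, LT = uv.
f_2 = u² + uv + u, LT = u².

S(f_1,f_2): lcm = u²v. S = u² + uv² + u.
  leading term u²: subtract (1)·f_2 from u² + uv² + u → uv² + uv
  leading term uv²: subtract (v)·f_1 from uv² + uv → v² + v
  leading term v²: no divisor's leading term divides it; move v² to the remainder.
  leading term v: no divisor's leading term divides it; move v to the remainder.
  remainder v² + v ≠ 0; add g_3 = v² + v to the basis.

The other S-polynomials (S(f_1,g_3), S(f_2,g_3)) all reduce to 0 modulo the current basis, so we have a Gröbner basis.

G = {u² + v + 1, uv + u + v + 1, v² + v}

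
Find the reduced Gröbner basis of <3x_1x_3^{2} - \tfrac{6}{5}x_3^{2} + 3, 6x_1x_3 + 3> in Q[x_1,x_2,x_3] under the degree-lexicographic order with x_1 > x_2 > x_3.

G = {x_3^{2} + \tfrac{5}{4}x_3 - \tfrac{5}{2}, x_1 + \tfrac{1}{5}x_3 + \tfrac{1}{4}}

f_1 = 3x_1x_3^{2} - \tfrac{6}{5}x_3^{2} + 3, LT = x_1x_3^{2}.
f_2 = 6x_1x_3 + 3, LT = x_1x_3.

S(f_1,f_2): lcm = x_1x_3^{2}. S = -\tfrac{2}{5}x_3^{2} - \tfrac{1}{2}x_3 + 1.
  leading term x_3^{2}: no divisor's leading term divides it; move -\tfrac{2}{5}x_3^{2} to the remainder.
  leading term x_3: no divisor's leading term divides it; move -\tfrac{1}{2}x_3 to the remainder.
  leading term 1: no divisor's leading term divides it; move 1 to the remainder.
  remainder -\tfrac{2}{5}x_3^{2} - \tfrac{1}{2}x_3 + 1 ≠ 0; add g_3 = -\tfrac{2}{5}x_3^{2} - \tfrac{1}{2}x_3 + 1 to the basis.

S(f_1,g_3): lcm = x_1x_3^{2}. S = -\tfrac{5}{4}x_1x_3 - \tfrac{2}{5}x_3^{2} + \tfrac{5}{2}x_1 + 1.
  leading term x_1x_3: subtract (-\tfrac{5}{24})·f_2 from -\tfrac{5}{4}x_1x_3 - \tfrac{2}{5}x_3^{2} + \tfrac{5}{2}x_1 + 1 → -\tfrac{2}{5}x_3^{2} + \tfrac{5}{2}x_1 + \tfrac{13}{8}
  leading term x_3^{2}: subtract (1)·g_3 from -\tfrac{2}{5}x_3^{2} + \tfrac{5}{2}x_1 + \tfrac{13}{8} → \tfrac{5}{2}x_1 + \tfrac{1}{2}x_3 + \tfrac{5}{8}
  leading term x_1: no divisor's leading term divides it; move \tfrac{5}{2}x_1 to the remainder.
  leading term x_3: no divisor's leading term divides it; move \tfrac{1}{2}x_3 to the remainder.
  leading term 1: no divisor's leading term divides it; move \tfrac{5}{8} to the remainder.
  remainder \tfrac{5}{2}x_1 + \tfrac{1}{2}x_3 + \tfrac{5}{8} ≠ 0; add g_4 = \tfrac{5}{2}x_1 + \tfrac{1}{2}x_3 + \tfrac{5}{8} to the basis.

The other S-polynomials (S(f_2,g_3), S(f_1,g_4), S(f_2,g_4), S(g_3,g_4)) all reduce to 0 modulo the current basis, so we have a Gröbner basis.
Inter-reduce: drop elements whose leading term is divisible by another's, tail-reduce, and make monic.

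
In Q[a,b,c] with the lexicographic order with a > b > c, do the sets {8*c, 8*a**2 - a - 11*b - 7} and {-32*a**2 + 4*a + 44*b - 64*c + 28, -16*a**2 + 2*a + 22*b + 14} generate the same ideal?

Yes, the ideals are equal.

Two ideals are equal iff their reduced Gröbner bases coincide (the reduced basis is unique for a fixed ordering).
Buchberger on the first generating set:
f_1 = 8*c, LT = c.
f_2 = 8*a**2 - a - 11*b - 7, LT = a**2.

S(f_1,f_2): leading monomials are coprime, so the S-polynomial reduces to 0 (Buchberger's first criterion).
Every S-polynomial of the final basis reduces to 0, so we have a Gröbner basis.
Inter-reduce: drop elements whose leading term is divisible by another's, tail-reduce, and make monic.
Reduced Gröbner basis: {a**2 - 1/8*a - 11/8*b - 7/8, c}.

Buchberger on the second generating set:
h_1 = -32*a**2 + 4*a + 44*b - 64*c + 28, LT = a**2.
h_2 = -16*a**2 + 2*a + 22*b + 14, LT = a**2.

S(h_1,h_2): lcm = a**2. S = 2*c.
  leading term c: no divisor's leading term divides it; move 2*c to the remainder.
  remainder 2*c ≠ 0; add k_3 = 2*c to the basis.

S(h_1,k_3): leading monomials are coprime, so the S-polynomial reduces to 0 (Buchberger's first criterion).
S(h_2,k_3): leading monomials are coprime, so the S-polynomial reduces to 0 (Buchberger's first criterion).
Every S-polynomial of the final basis reduces to 0, so we have a Gröbner basis.
Inter-reduce: drop elements whose leading term is divisible by another's, tail-reduce, and make monic.
Reduced Gröbner basis: {a**2 - 1/8*a - 11/8*b - 7/8, c}.

Same reduced basis, so the two generating sets span the same ideal.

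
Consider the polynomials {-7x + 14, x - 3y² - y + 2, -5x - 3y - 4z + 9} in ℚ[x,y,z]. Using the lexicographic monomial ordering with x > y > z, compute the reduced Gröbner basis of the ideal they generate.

This is the nonlinear analogue of row-reducing a linear system.

f_1 = -7x + 14, LT = x.
f_2 = x - 3y² - y + 2, LT = x.
f_3 = -5x - 3y - 4z + 9, LT = x.

S(f_1,f_2): lcm = x. S = 3y² + y - 4.
  leading term y²: no divisor's leading term divides it; move 3y² to the remainder.
  leading term y: no divisor's leading term divides it; move y to the remainder.
  leading term 1: no divisor's leading term divides it; move -4 to the remainder.
  remainder 3y² + y - 4 ≠ 0; add g_4 = 3y² + y - 4 to the basis.

S(f_1,f_3): lcm = x. S = -⅗y - ⅘z - ⅕.
  leading term y: no divisor's leading term divides it; move -⅗y to the remainder.
  leading term z: no divisor's leading term divides it; move -⅘z to the remainder.
  leading term 1: no divisor's leading term divides it; move -⅕ to the remainder.
  remainder -⅗y - ⅘z - ⅕ ≠ 0; add g_5 = -⅗y - ⅘z - ⅕ to the basis.

S(f_2,f_3): lcm = x. S = -3y² - 8/5y - ⅘z + 19/5.
  leading term y²: subtract (-1)·g_4 from -3y² - 8/5y - ⅘z + 19/5 → -⅗y - ⅘z - ⅕
  leading term y: subtract (1)·g_5 from -⅗y - ⅘z - ⅕ → 0
  remainder 0.

S(f_1,g_4): leading monomials are coprime, so the S-polynomial reduces to 0 (Buchberger's first criterion).
S(f_2,g_4): leading monomials are coprime, so the S-polynomial reduces to 0 (Buchberger's first criterion).
S(f_3,g_4): leading monomials are coprime, so the S-polynomial reduces to 0 (Buchberger's first criterion).
S(f_1,g_5): leading monomials are coprime, so the S-polynomial reduces to 0 (Buchberger's first criterion).
S(f_2,g_5): leading monomials are coprime, so the S-polynomial reduces to 0 (Buchberger's first criterion).
S(f_3,g_5): leading monomials are coprime, so the S-polynomial reduces to 0 (Buchberger's first criterion).
S(g_4,g_5): lcm = y². S = -4/3yz - 4/3.
  leading term yz: subtract (20/9z)·g_5 from -4/3yz - 4/3 → 16/9z² + 4/9z - 4/3
  leading term z²: no divisor's leading term divides it; move 16/9z² to the remainder.
  leading term z: no divisor's leading term divides it; move 4/9z to the remainder.
  leading term 1: no divisor's leading term divides it; move -4/3 to the remainder.
  remainder 16/9z² + 4/9z - 4/3 ≠ 0; add g_6 = 16/9z² + 4/9z - 4/3 to the basis.

S(f_1,g_6): leading monomials are coprime, so the S-polynomial reduces to 0 (Buchberger's first criterion).
S(f_2,g_6): leading monomials are coprime, so the S-polynomial reduces to 0 (Buchberger's first criterion).
S(f_3,g_6): leading monomials are coprime, so the S-polynomial reduces to 0 (Buchberger's first criterion).
S(g_4,g_6): leading monomials are coprime, so the S-polynomial reduces to 0 (Buchberger's first criterion).
S(g_5,g_6): leading monomials are coprime, so the S-polynomial reduces to 0 (Buchberger's first criterion).
Every S-polynomial of the final basis reduces to 0, so we have a Gröbner basis.
Inter-reduce: drop elements whose leading term is divisible by another's, tail-reduce, and make monic.

G = {x - 2, y + 4/3z + ⅓, z² + ¼z - ¾}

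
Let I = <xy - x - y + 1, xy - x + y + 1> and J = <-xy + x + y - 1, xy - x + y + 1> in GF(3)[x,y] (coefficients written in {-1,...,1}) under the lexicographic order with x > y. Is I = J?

Equality of ideals is decidable: compute both reduced Gröbner bases (unique for the ordering) and check whether they agree.
Buchberger on the first generating set:
f_1 = xy - x - y + 1, LT = xy.
f_2 = xy - x + y + 1, LT = xy.

S(f_1,f_2): lcm = xy. S = y.
  leading term y: no divisor's leading term divides it; move y to the remainder.
  remainder y ≠ 0; add g_3 = y to the basis.

S(f_1,g_3): lcm = xy. S = -x - y + 1.
  leading term x: no divisor's leading term divides it; move -x to the remainder.
  leading term y: subtract (-1)·g_3 from -y + 1 → 1
  leading term 1: no divisor's leading term divides it; move 1 to the remainder.
  remainder -x + 1 ≠ 0; add g_4 = -x + 1 to the basis.

The other S-polynomials (S(f_2,g_3), S(f_1,g_4), S(f_2,g_4), S(g_3,g_4)) all reduce to 0 modulo the current basis, so we have a Gröbner basis.
Inter-reduce: drop elements whose leading term is divisible by another's, tail-reduce, and make monic.
Reduced Gröbner basis: {x - 1, y}.

Buchberger on the second generating set:
h_1 = -xy + x + y - 1, LT = xy.
h_2 = xy - x + y + 1, LT = xy.

S(h_1,h_2): lcm = xy. S = y.
  leading term y: no divisor's leading term divides it; move y to the remainder.
  remainder y ≠ 0; add k_3 = y to the basis.

S(h_1,k_3): lcm = xy. S = -x - y + 1.
  leading term x: no divisor's leading term divides it; move -x to the remainder.
  leading term y: subtract (-1)·k_3 from -y + 1 → 1
  leading term 1: no divisor's leading term divides it; move 1 to the remainder.
  remainder -x + 1 ≠ 0; add k_4 = -x + 1 to the basis.

The other S-polynomials (S(h_2,k_3), S(h_1,k_4), S(h_2,k_4), S(k_3,k_4)) all reduce to 0 modulo the current basis, so we have a Gröbner basis.
Inter-reduce: drop elements whose leading term is divisible by another's, tail-reduce, and make monic.
Reduced Gröbner basis: {x - 1, y}.

The two bases agree; hence the ideals are identical.

Yes, the ideals are equal.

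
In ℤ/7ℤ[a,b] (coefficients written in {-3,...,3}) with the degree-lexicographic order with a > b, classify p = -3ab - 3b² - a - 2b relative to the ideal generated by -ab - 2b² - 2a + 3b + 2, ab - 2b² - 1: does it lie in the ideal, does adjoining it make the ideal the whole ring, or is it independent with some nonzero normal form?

First compute the reduced Gröbner basis of I by Buchberger's algorithm.
f_1 = -ab - 2b² - 2a + 3b + 2, LT = ab.
f_2 = ab - 2b² - 1, LT = ab.

S(f_1,f_2): lcm = ab. S = -3b² + 2a - 3b - 1.
  leading term b²: no divisor's leading term divides it; move -3b² to the remainder.
  leading term a: no divisor's leading term divides it; move 2a to the remainder.
  leading term b: no divisor's leading term divides it; move -3b to the remainder.
  leading term 1: no divisor's leading term divides it; move -1 to the remainder.
  remainder -3b² + 2a - 3b - 1 ≠ 0; add h_3 = -3b² + 2a - 3b - 1 to the basis.

S(f_1,h_3): lcm = ab². S = 2b³ + 3a² + ab - 3b² + 2a - 2b.
  leading term b³: subtract (-3b)·h_3 from 2b³ + 3a² + ab - 3b² + 2a - 2b → 3a² + 2b² + 2a + 2b
  leading term a²: no divisor's leading term divides it; move 3a² to the remainder.
  leading term b²: subtract (-3)·h_3 from 2b² + 2a + 2b → a - 3
  leading term a: no divisor's leading term divides it; move a to the remainder.
  leading term 1: no divisor's leading term divides it; move -3 to the remainder.
  remainder 3a² + a - 3 ≠ 0; add h_4 = 3a² + a - 3 to the basis.

The other S-polynomials (S(f_2,h_3), S(f_1,h_4), S(f_2,h_4), S(h_3,h_4)) all reduce to 0 modulo the current basis, so we have a Gröbner basis.
Inter-reduce: drop elements whose leading term is divisible by another's, tail-reduce, and make monic.
Reduced Gröbner basis: {a² - 2a - 1, ab + a + 2b + 2, b² - 3a + b - 2}.
Label its elements g_1 = a² - 2a - 1, g_2 = ab + a + 2b + 2, g_3 = b² - 3a + b - 2.

Reduce p = -3ab - 3b² - a - 2b modulo G:
  leading term ab: subtract (-3)·g_2 from -3ab - 3b² - a - 2b → -3b² + 2a - 3b - 1
  leading term b²: subtract (-3)·g_3 from -3b² + 2a - 3b - 1 → 0
  normal form = 0.
Since the normal form is 0, p ∈ I.

Ideal membership is decidable via reduction modulo a Gröbner basis.

-3ab - 3b² - a - 2b lies in I (it reduces to 0).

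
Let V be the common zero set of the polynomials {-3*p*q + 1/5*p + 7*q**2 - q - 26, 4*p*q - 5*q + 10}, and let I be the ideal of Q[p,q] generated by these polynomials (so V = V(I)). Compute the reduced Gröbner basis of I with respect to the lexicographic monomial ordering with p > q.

G = {p + 35*q**2 - 95/4*q - 185/2, q**3 - 19/28*q**2 - 73/28*q - 1/14}

f_1 = -3*p*q + 1/5*p + 7*q**2 - q - 26, LT = p*q.
f_2 = 4*p*q - 5*q + 10, LT = p*q.

S(f_1,f_2): lcm = p*q. S = -1/15*p - 7/3*q**2 + 19/12*q + 37/6.
  reduce S modulo (f_1, f_2):
  remainder -1/15*p - 7/3*q**2 + 19/12*q + 37/6 ≠ 0; add g_3 = -1/15*p - 7/3*q**2 + 19/12*q + 37/6 to the basis.

S(f_1,g_3): lcm = p*q. S = -1/15*p - 35*q**3 + 257/12*q**2 + 557/6*q + 26/3.
  reduce S modulo (f_1, f_2, g_3):
  remainder -35*q**3 + 95/4*q**2 + 365/4*q + 5/2 ≠ 0; add g_4 = -35*q**3 + 95/4*q**2 + 365/4*q + 5/2 to the basis.

The other S-polynomials (S(f_2,g_3), S(f_1,g_4), S(f_2,g_4), S(g_3,g_4)) all reduce to 0 modulo the current basis, so we have a Gröbner basis.
Inter-reduce: drop elements whose leading term is divisible by another's, tail-reduce, and make monic.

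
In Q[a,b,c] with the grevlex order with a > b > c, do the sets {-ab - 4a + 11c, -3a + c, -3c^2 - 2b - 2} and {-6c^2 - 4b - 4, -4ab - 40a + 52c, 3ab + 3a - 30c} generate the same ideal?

Since reduced Gröbner bases are canonical representatives of ideals under a given ordering, it suffices to compute and compare them.
Buchberger on the first generating set:
f_1 = -ab - 4a + 11c, LT = ab.
f_2 = -3a + c, LT = a.
f_3 = -3c^2 - 2b - 2, LT = c^2.

S(f_1,f_2): lcm = ab. S = 1/3bc + 4a - 11c.
  leading term bc: no divisor's leading term divides it; move 1/3bc to the remainder.
  leading term a: subtract (-4/3)·f_2 from 4a - 11c → -29/3c
  leading term c: no divisor's leading term divides it; move -29/3c to the remainder.
  remainder 1/3bc - 29/3c ≠ 0; add g_4 = 1/3bc - 29/3c to the basis.

S(f_3,g_4): lcm = bc^2. S = 2/3b^2 + 29c^2 + 2/3b.
  leading term b^2: no divisor's leading term divides it; move 2/3b^2 to the remainder.
  leading term c^2: subtract (-29/3)·f_3 from 29c^2 + 2/3b → -56/3b - 58/3
  leading term b: no divisor's leading term divides it; move -56/3b to the remainder.
  leading term 1: no divisor's leading term divides it; move -58/3 to the remainder.
  remainder 2/3b^2 - 56/3b - 58/3 ≠ 0; add g_5 = 2/3b^2 - 56/3b - 58/3 to the basis.

The other S-polynomials (S(f_1,f_3), S(f_2,f_3), S(f_1,g_4), S(f_2,g_4), S(f_1,g_5), S(f_2,g_5), S(f_3,g_5), S(g_4,g_5)) all reduce to 0 modulo the current basis, so we have a Gröbner basis.
Inter-reduce: drop elements whose leading term is divisible by another's, tail-reduce, and make monic.
Reduced Gröbner basis: {b^2 - 28b - 29, bc - 29c, c^2 + 2/3b + 2/3, a - 1/3c}.

Buchberger on the second generating set:
h_1 = -6c^2 - 4b - 4, LT = c^2.
h_2 = -4ab - 40a + 52c, LT = ab.
h_3 = 3ab + 3a - 30c, LT = ab.

S(h_2,h_3): lcm = ab. S = 9a - 3c.
  leading term a: no divisor's leading term divides it; move 9a to the remainder.
  leading term c: no divisor's leading term divides it; move -3c to the remainder.
  remainder 9a - 3c ≠ 0; add k_4 = 9a - 3c to the basis.

S(h_2,k_4): lcm = ab. S = 1/3bc + 10a - 13c.
  leading term bc: no divisor's leading term divides it; move 1/3bc to the remainder.
  leading term a: subtract (10/9)·k_4 from 10a - 13c → -29/3c
  leading term c: no divisor's leading term divides it; move -29/3c to the remainder.
  remainder 1/3bc - 29/3c ≠ 0; add k_5 = 1/3bc - 29/3c to the basis.

S(h_1,k_5): lcm = bc^2. S = 2/3b^2 + 29c^2 + 2/3b.
  leading term b^2: no divisor's leading term divides it; move 2/3b^2 to the remainder.
  leading term c^2: subtract (-29/6)·h_1 from 29c^2 + 2/3b → -56/3b - 58/3
  leading term b: no divisor's leading term divides it; move -56/3b to the remainder.
  leading term 1: no divisor's leading term divides it; move -58/3 to the remainder.
  remainder 2/3b^2 - 56/3b - 58/3 ≠ 0; add k_6 = 2/3b^2 - 56/3b - 58/3 to the basis.

The other S-polynomials (S(h_1,h_2), S(h_1,h_3), S(h_1,k_4), S(h_3,k_4), S(h_2,k_5), S(h_3,k_5), S(k_4,k_5), S(h_1,k_6), S(h_2,k_6), S(h_3,k_6), S(k_4,k_6), S(k_5,k_6)) all reduce to 0 modulo the current basis, so we have a Gröbner basis.
Inter-reduce: drop elements whose leading term is divisible by another's, tail-reduce, and make monic.
Reduced Gröbner basis: {b^2 - 28b - 29, bc - 29c, c^2 + 2/3b + 2/3, a - 1/3c}.

The two bases agree; hence the ideals are identical.
The choice of monomial ordering does not affect the verdict — as long as both bases are computed under the same ordering, their equality decides ideal equality.

Yes, the ideals are equal.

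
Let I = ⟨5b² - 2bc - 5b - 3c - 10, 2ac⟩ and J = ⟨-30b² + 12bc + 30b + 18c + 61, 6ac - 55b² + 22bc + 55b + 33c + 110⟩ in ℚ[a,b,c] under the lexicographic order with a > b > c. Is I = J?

No, the ideals differ.

For a fixed monomial order, each ideal has a unique reduced Gröbner basis; comparing bases decides equality.
Buchberger on the first generating set:
f_1 = 5b² - 2bc - 5b - 3c - 10, LT = b².
f_2 = 2ac, LT = ac.

S(f_1,f_2): leading monomials are coprime, so the S-polynomial reduces to 0 (Buchberger's first criterion).
Every S-polynomial of the final basis reduces to 0, so we have a Gröbner basis.
Inter-reduce: drop elements whose leading term is divisible by another's, tail-reduce, and make monic.
Reduced Gröbner basis: {ac, b² - ⅖bc - b - ⅗c - 2}.

Buchberger on the second generating set:
h_1 = -30b² + 12bc + 30b + 18c + 61, LT = b².
h_2 = 6ac - 55b² + 22bc + 55b + 33c + 110, LT = ac.

S(h_1,h_2): leading monomials are coprime, so the S-polynomial reduces to 0 (Buchberger's first criterion).
Every S-polynomial of the final basis reduces to 0, so we have a Gröbner basis.
Inter-reduce: drop elements whose leading term is divisible by another's, tail-reduce, and make monic.
Reduced Gröbner basis: {ac - 11/36, b² - ⅖bc - b - ⅗c - 61/30}.

The bases are distinct; the ideals are different.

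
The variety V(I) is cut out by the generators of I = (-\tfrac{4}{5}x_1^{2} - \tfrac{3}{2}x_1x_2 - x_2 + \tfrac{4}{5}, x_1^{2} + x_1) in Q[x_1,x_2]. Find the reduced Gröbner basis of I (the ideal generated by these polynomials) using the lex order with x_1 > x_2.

G = {x_1 - \tfrac{5}{4}x_2 + 1, x_2^{2} - \tfrac{4}{5}x_2}

f_1 = -\tfrac{4}{5}x_1^{2} - \tfrac{3}{2}x_1x_2 - x_2 + \tfrac{4}{5}, LT = x_1^{2}.
f_2 = x_1^{2} + x_1, LT = x_1^{2}.

S(f_1,f_2): lcm = x_1^{2}. S = \tfrac{15}{8}x_1x_2 - x_1 + \tfrac{5}{4}x_2 - 1.
  leading term x_1x_2: no divisor's leading term divides it; move \tfrac{15}{8}x_1x_2 to the remainder.
  leading term x_1: no divisor's leading term divides it; move -x_1 to the remainder.
  leading term x_2: no divisor's leading term divides it; move \tfrac{5}{4}x_2 to the remainder.
  leading term 1: no divisor's leading term divides it; move -1 to the remainder.
  remainder \tfrac{15}{8}x_1x_2 - x_1 + \tfrac{5}{4}x_2 - 1 ≠ 0; add g_3 = \tfrac{15}{8}x_1x_2 - x_1 + \tfrac{5}{4}x_2 - 1 to the basis.

S(f_1,g_3): lcm = x_1^{2}x_2. S = \tfrac{8}{15}x_1^{2} + \tfrac{15}{8}x_1x_2^{2} - \tfrac{2}{3}x_1x_2 + \tfrac{8}{15}x_1 + \tfrac{5}{4}x_2^{2} - x_2.
  leading term x_1^{2}: subtract (-\tfrac{2}{3})·f_1 from \tfrac{8}{15}x_1^{2} + \tfrac{15}{8}x_1x_2^{2} - \tfrac{2}{3}x_1x_2 + \tfrac{8}{15}x_1 + \tfrac{5}{4}x_2^{2} - x_2 → \tfrac{15}{8}x_1x_2^{2} - \tfrac{5}{3}x_1x_2 + \tfrac{8}{15}x_1 + \tfrac{5}{4}x_2^{2} - \tfrac{5}{3}x_2 + \tfrac{8}{15}
  leading term x_1x_2^{2}: subtract (x_2)·g_3 from \tfrac{15}{8}x_1x_2^{2} - \tfrac{5}{3}x_1x_2 + \tfrac{8}{15}x_1 + \tfrac{5}{4}x_2^{2} - \tfrac{5}{3}x_2 + \tfrac{8}{15} → -\tfrac{2}{3}x_1x_2 + \tfrac{8}{15}x_1 - \tfrac{2}{3}x_2 + \tfrac{8}{15}
  leading term x_1x_2: subtract (-\tfrac{16}{45})·g_3 from -\tfrac{2}{3}x_1x_2 + \tfrac{8}{15}x_1 - \tfrac{2}{3}x_2 + \tfrac{8}{15} → \tfrac{8}{45}x_1 - \tfrac{2}{9}x_2 + \tfrac{8}{45}
  leading term x_1: no divisor's leading term divides it; move \tfrac{8}{45}x_1 to the remainder.
  leading term x_2: no divisor's leading term divides it; move -\tfrac{2}{9}x_2 to the remainder.
  leading term 1: no divisor's leading term divides it; move \tfrac{8}{45} to the remainder.
  remainder \tfrac{8}{45}x_1 - \tfrac{2}{9}x_2 + \tfrac{8}{45} ≠ 0; add g_4 = \tfrac{8}{45}x_1 - \tfrac{2}{9}x_2 + \tfrac{8}{45} to the basis.

S(f_2,g_3): lcm = x_1^{2}x_2. S = \tfrac{8}{15}x_1^{2} + \tfrac{1}{3}x_1x_2 + \tfrac{8}{15}x_1.
  leading term x_1^{2}: subtract (-\tfrac{2}{3})·f_1 from \tfrac{8}{15}x_1^{2} + \tfrac{1}{3}x_1x_2 + \tfrac{8}{15}x_1 → -\tfrac{2}{3}x_1x_2 + \tfrac{8}{15}x_1 - \tfrac{2}{3}x_2 + \tfrac{8}{15}
  leading term x_1x_2: subtract (-\tfrac{16}{45})·g_3 from -\tfrac{2}{3}x_1x_2 + \tfrac{8}{15}x_1 - \tfrac{2}{3}x_2 + \tfrac{8}{15} → \tfrac{8}{45}x_1 - \tfrac{2}{9}x_2 + \tfrac{8}{45}
  leading term x_1: subtract (1)·g_4 from \tfrac{8}{45}x_1 - \tfrac{2}{9}x_2 + \tfrac{8}{45} → 0
  remainder 0.

S(f_1,g_4): lcm = x_1^{2}. S = \tfrac{25}{8}x_1x_2 - x_1 + \tfrac{5}{4}x_2 - 1.
  leading term x_1x_2: subtract (\tfrac{5}{3})·g_3 from \tfrac{25}{8}x_1x_2 - x_1 + \tfrac{5}{4}x_2 - 1 → \tfrac{2}{3}x_1 - \tfrac{5}{6}x_2 + \tfrac{2}{3}
  leading term x_1: subtract (\tfrac{15}{4})·g_4 from \tfrac{2}{3}x_1 - \tfrac{5}{6}x_2 + \tfrac{2}{3} → 0
  remainder 0.

S(f_2,g_4): lcm = x_1^{2}. S = \tfrac{5}{4}x_1x_2.
  leading term x_1x_2: subtract (\tfrac{2}{3})·g_3 from \tfrac{5}{4}x_1x_2 → \tfrac{2}{3}x_1 - \tfrac{5}{6}x_2 + \tfrac{2}{3}
  leading term x_1: subtract (\tfrac{15}{4})·g_4 from \tfrac{2}{3}x_1 - \tfrac{5}{6}x_2 + \tfrac{2}{3} → 0
  remainder 0.

S(g_3,g_4): lcm = x_1x_2. S = -\tfrac{8}{15}x_1 + \tfrac{5}{4}x_2^{2} - \tfrac{1}{3}x_2 - \tfrac{8}{15}.
  leading term x_1: subtract (-3)·g_4 from -\tfrac{8}{15}x_1 + \tfrac{5}{4}x_2^{2} - \tfrac{1}{3}x_2 - \tfrac{8}{15} → \tfrac{5}{4}x_2^{2} - x_2
  leading term x_2^{2}: no divisor's leading term divides it; move \tfrac{5}{4}x_2^{2} to the remainder.
  leading term x_2: no divisor's leading term divides it; move -x_2 to the remainder.
  remainder \tfrac{5}{4}x_2^{2} - x_2 ≠ 0; add g_5 = \tfrac{5}{4}x_2^{2} - x_2 to the basis.

S(f_1,g_5): leading monomials are coprime, so the S-polynomial reduces to 0 (Buchberger's first criterion).
S(f_2,g_5): leading monomials are coprime, so the S-polynomial reduces to 0 (Buchberger's first criterion).
S(g_3,g_5): lcm = x_1x_2^{2}. S = \tfrac{4}{15}x_1x_2 + \tfrac{2}{3}x_2^{2} - \tfrac{8}{15}x_2.
  leading term x_1x_2: subtract (\tfrac{32}{225})·g_3 from \tfrac{4}{15}x_1x_2 + \tfrac{2}{3}x_2^{2} - \tfrac{8}{15}x_2 → \tfrac{32}{225}x_1 + \tfrac{2}{3}x_2^{2} - \tfrac{32}{45}x_2 + \tfrac{32}{225}
  leading term x_1: subtract (\tfrac{4}{5})·g_4 from \tfrac{32}{225}x_1 + \tfrac{2}{3}x_2^{2} - \tfrac{32}{45}x_2 + \tfrac{32}{225} → \tfrac{2}{3}x_2^{2} - \tfrac{8}{15}x_2
  leading term x_2^{2}: subtract (\tfrac{8}{15})·g_5 from \tfrac{2}{3}x_2^{2} - \tfrac{8}{15}x_2 → 0
  remainder 0.

S(g_4,g_5): leading monomials are coprime, so the S-polynomial reduces to 0 (Buchberger's first criterion).
Every S-polynomial of the final basis reduces to 0, so we have a Gröbner basis.
Inter-reduce: drop elements whose leading term is divisible by another's, tail-reduce, and make monic.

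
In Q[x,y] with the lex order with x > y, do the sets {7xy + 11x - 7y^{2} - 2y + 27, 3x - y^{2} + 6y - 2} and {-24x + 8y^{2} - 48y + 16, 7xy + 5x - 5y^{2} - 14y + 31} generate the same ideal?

Yes, the ideals are equal.

Since reduced Gröbner bases are canonical representatives of ideals under a given ordering, it suffices to compute and compare them.
Buchberger on the first generating set:
f_1 = 7xy + 11x - 7y^{2} - 2y + 27, LT = xy.
f_2 = 3x - y^{2} + 6y - 2, LT = x.

S(f_1,f_2): lcm = xy. S = \tfrac{11}{7}x + \tfrac{1}{3}y^{3} - 3y^{2} + \tfrac{8}{21}y + \tfrac{27}{7}.
  leading term x: subtract (\tfrac{11}{21})·f_2 from \tfrac{11}{7}x + \tfrac{1}{3}y^{3} - 3y^{2} + \tfrac{8}{21}y + \tfrac{27}{7} → \tfrac{1}{3}y^{3} - \tfrac{52}{21}y^{2} - \tfrac{58}{21}y + \tfrac{103}{21}
  leading term y^{3}: no divisor's leading term divides it; move \tfrac{1}{3}y^{3} to the remainder.
  leading term y^{2}: no divisor's leading term divides it; move -\tfrac{52}{21}y^{2} to the remainder.
  leading term y: no divisor's leading term divides it; move -\tfrac{58}{21}y to the remainder.
  leading term 1: no divisor's leading term divides it; move \tfrac{103}{21} to the remainder.
  remainder \tfrac{1}{3}y^{3} - \tfrac{52}{21}y^{2} - \tfrac{58}{21}y + \tfrac{103}{21} ≠ 0; add g_3 = \tfrac{1}{3}y^{3} - \tfrac{52}{21}y^{2} - \tfrac{58}{21}y + \tfrac{103}{21} to the basis.

S(f_1,g_3): lcm = xy^{3}. S = 9xy^{2} + \tfrac{58}{7}xy - \tfrac{103}{7}x - y^{4} - \tfrac{2}{7}y^{3} + \tfrac{27}{7}y^{2}.
  leading term xy^{2}: subtract (\tfrac{9}{7}y)·f_1 from 9xy^{2} + \tfrac{58}{7}xy - \tfrac{103}{7}x - y^{4} - \tfrac{2}{7}y^{3} + \tfrac{27}{7}y^{2} → -\tfrac{41}{7}xy - \tfrac{103}{7}x - y^{4} + \tfrac{61}{7}y^{3} + \tfrac{45}{7}y^{2} - \tfrac{243}{7}y
  leading term xy: subtract (-\tfrac{41}{49})·f_1 from -\tfrac{41}{7}xy - \tfrac{103}{7}x - y^{4} + \tfrac{61}{7}y^{3} + \tfrac{45}{7}y^{2} - \tfrac{243}{7}y → -\tfrac{270}{49}x - y^{4} + \tfrac{61}{7}y^{3} + \tfrac{4}{7}y^{2} - \tfrac{1783}{49}y + \tfrac{1107}{49}
  leading term x: subtract (-\tfrac{90}{49})·f_2 from -\tfrac{270}{49}x - y^{4} + \tfrac{61}{7}y^{3} + \tfrac{4}{7}y^{2} - \tfrac{1783}{49}y + \tfrac{1107}{49} → -y^{4} + \tfrac{61}{7}y^{3} - \tfrac{62}{49}y^{2} - \tfrac{1243}{49}y + \tfrac{927}{49}
  leading term y^{4}: subtract (-3y)·g_3 from -y^{4} + \tfrac{61}{7}y^{3} - \tfrac{62}{49}y^{2} - \tfrac{1243}{49}y + \tfrac{927}{49} → \tfrac{9}{7}y^{3} - \tfrac{468}{49}y^{2} - \tfrac{522}{49}y + \tfrac{927}{49}
  leading term y^{3}: subtract (\tfrac{27}{7})·g_3 from \tfrac{9}{7}y^{3} - \tfrac{468}{49}y^{2} - \tfrac{522}{49}y + \tfrac{927}{49} → 0
  remainder 0.

S(f_2,g_3): leading monomials are coprime, so the S-polynomial reduces to 0 (Buchberger's first criterion).
Every S-polynomial of the final basis reduces to 0, so we have a Gröbner basis.
Inter-reduce: drop elements whose leading term is divisible by another's, tail-reduce, and make monic.
Reduced Gröbner basis: {x - \tfrac{1}{3}y^{2} + 2y - \tfrac{2}{3}, y^{3} - \tfrac{52}{7}y^{2} - \tfrac{58}{7}y + \tfrac{103}{7}}.

Buchberger on the second generating set:
h_1 = -24x + 8y^{2} - 48y + 16, LT = x.
h_2 = 7xy + 5x - 5y^{2} - 14y + 31, LT = xy.

S(h_1,h_2): lcm = xy. S = -\tfrac{5}{7}x - \tfrac{1}{3}y^{3} + \tfrac{19}{7}y^{2} + \tfrac{4}{3}y - \tfrac{31}{7}.
  leading term x: subtract (\tfrac{5}{168})·h_1 from -\tfrac{5}{7}x - \tfrac{1}{3}y^{3} + \tfrac{19}{7}y^{2} + \tfrac{4}{3}y - \tfrac{31}{7} → -\tfrac{1}{3}y^{3} + \tfrac{52}{21}y^{2} + \tfrac{58}{21}y - \tfrac{103}{21}
  leading term y^{3}: no divisor's leading term divides it; move -\tfrac{1}{3}y^{3} to the remainder.
  leading term y^{2}: no divisor's leading term divides it; move \tfrac{52}{21}y^{2} to the remainder.
  leading term y: no divisor's leading term divides it; move \tfrac{58}{21}y to the remainder.
  leading term 1: no divisor's leading term divides it; move -\tfrac{103}{21} to the remainder.
  remainder -\tfrac{1}{3}y^{3} + \tfrac{52}{21}y^{2} + \tfrac{58}{21}y - \tfrac{103}{21} ≠ 0; add k_3 = -\tfrac{1}{3}y^{3} + \tfrac{52}{21}y^{2} + \tfrac{58}{21}y - \tfrac{103}{21} to the basis.

S(h_1,k_3): leading monomials are coprime, so the S-polynomial reduces to 0 (Buchberger's first criterion).
S(h_2,k_3): lcm = xy^{3}. S = \tfrac{57}{7}xy^{2} + \tfrac{58}{7}xy - \tfrac{103}{7}x - \tfrac{5}{7}y^{4} - 2y^{3} + \tfrac{31}{7}y^{2}.
  leading term xy^{2}: subtract (-\tfrac{19}{56}y^{2})·h_1 from \tfrac{57}{7}xy^{2} + \tfrac{58}{7}xy - \tfrac{103}{7}x - \tfrac{5}{7}y^{4} - 2y^{3} + \tfrac{31}{7}y^{2} → \tfrac{58}{7}xy - \tfrac{103}{7}x + 2y^{4} - \tfrac{128}{7}y^{3} + \tfrac{69}{7}y^{2}
  leading term xy: subtract (-\tfrac{29}{84}y)·h_1 from \tfrac{58}{7}xy - \tfrac{103}{7}x + 2y^{4} - \tfrac{128}{7}y^{3} + \tfrac{69}{7}y^{2} → -\tfrac{103}{7}x + 2y^{4} - \tfrac{326}{21}y^{3} - \tfrac{47}{7}y^{2} + \tfrac{116}{21}y
  leading term x: subtract (\tfrac{103}{168})·h_1 from -\tfrac{103}{7}x + 2y^{4} - \tfrac{326}{21}y^{3} - \tfrac{47}{7}y^{2} + \tfrac{116}{21}y → 2y^{4} - \tfrac{326}{21}y^{3} - \tfrac{244}{21}y^{2} + \tfrac{734}{21}y - \tfrac{206}{21}
  leading term y^{4}: subtract (-6y)·k_3 from 2y^{4} - \tfrac{326}{21}y^{3} - \tfrac{244}{21}y^{2} + \tfrac{734}{21}y - \tfrac{206}{21} → -\tfrac{2}{3}y^{3} + \tfrac{104}{21}y^{2} + \tfrac{116}{21}y - \tfrac{206}{21}
  leading term y^{3}: subtract (2)·k_3 from -\tfrac{2}{3}y^{3} + \tfrac{104}{21}y^{2} + \tfrac{116}{21}y - \tfrac{206}{21} → 0
  remainder 0.

Every S-polynomial of the final basis reduces to 0, so we have a Gröbner basis.
Inter-reduce: drop elements whose leading term is divisible by another's, tail-reduce, and make monic.
Reduced Gröbner basis: {x - \tfrac{1}{3}y^{2} + 2y - \tfrac{2}{3}, y^{3} - \tfrac{52}{7}y^{2} - \tfrac{58}{7}y + \tfrac{103}{7}}.

The two bases agree; hence the ideals are identical.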